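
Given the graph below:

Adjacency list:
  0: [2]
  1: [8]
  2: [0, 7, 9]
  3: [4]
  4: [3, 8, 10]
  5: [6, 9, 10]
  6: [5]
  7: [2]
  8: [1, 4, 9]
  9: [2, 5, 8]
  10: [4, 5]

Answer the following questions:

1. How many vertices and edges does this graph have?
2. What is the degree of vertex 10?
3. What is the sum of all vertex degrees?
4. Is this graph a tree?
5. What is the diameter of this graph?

Count: 11 vertices, 11 edges.
Vertex 10 has neighbors [4, 5], degree = 2.
Handshaking lemma: 2 * 11 = 22.
A tree on 11 vertices has 10 edges. This graph has 11 edges (1 extra). Not a tree.
Diameter (longest shortest path) = 5.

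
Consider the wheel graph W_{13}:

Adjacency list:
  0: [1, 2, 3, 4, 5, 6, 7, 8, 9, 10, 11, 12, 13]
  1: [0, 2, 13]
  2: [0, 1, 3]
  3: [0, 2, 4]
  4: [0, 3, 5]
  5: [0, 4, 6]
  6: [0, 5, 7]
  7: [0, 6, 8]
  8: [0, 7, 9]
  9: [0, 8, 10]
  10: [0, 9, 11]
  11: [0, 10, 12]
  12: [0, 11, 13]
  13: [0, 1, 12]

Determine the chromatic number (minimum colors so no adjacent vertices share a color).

W_{13} = C_{13} plus a hub adjacent to every cycle vertex.
The outer cycle needs 3 colors (odd cycle); the hub is adjacent to all of them so needs a fresh color.
Chromatic number = 3 + 1 = 4.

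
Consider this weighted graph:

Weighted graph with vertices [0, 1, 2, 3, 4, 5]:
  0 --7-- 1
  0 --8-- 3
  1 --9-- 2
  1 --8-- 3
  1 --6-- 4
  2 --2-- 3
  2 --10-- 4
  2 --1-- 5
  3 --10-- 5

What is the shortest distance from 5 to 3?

Using Dijkstra's algorithm from vertex 5:
Shortest path: 5 -> 2 -> 3
Total weight: 1 + 2 = 3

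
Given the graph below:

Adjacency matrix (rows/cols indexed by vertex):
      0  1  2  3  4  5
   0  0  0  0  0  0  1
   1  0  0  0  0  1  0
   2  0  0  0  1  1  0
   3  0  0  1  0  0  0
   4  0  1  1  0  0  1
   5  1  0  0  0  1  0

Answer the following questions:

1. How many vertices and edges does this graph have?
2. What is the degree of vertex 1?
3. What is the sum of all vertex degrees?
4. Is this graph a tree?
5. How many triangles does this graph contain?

Count: 6 vertices, 5 edges.
Vertex 1 has neighbors [4], degree = 1.
Handshaking lemma: 2 * 5 = 10.
A graph is a tree iff it is connected and has exactly n-1 edges. This graph is connected (all 6 vertices in one component) and has 6-1 = 5 edges. It is a tree.
Number of triangles = 0.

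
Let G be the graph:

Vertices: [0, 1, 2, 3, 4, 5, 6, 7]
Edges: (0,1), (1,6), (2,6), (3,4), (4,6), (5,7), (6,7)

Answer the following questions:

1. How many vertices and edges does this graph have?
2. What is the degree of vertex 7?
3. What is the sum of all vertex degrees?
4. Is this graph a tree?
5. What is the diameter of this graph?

Count: 8 vertices, 7 edges.
Vertex 7 has neighbors [5, 6], degree = 2.
Handshaking lemma: 2 * 7 = 14.
A graph is a tree iff it is connected and has exactly n-1 edges. This graph is connected (all 8 vertices in one component) and has 8-1 = 7 edges. It is a tree.
Diameter (longest shortest path) = 4.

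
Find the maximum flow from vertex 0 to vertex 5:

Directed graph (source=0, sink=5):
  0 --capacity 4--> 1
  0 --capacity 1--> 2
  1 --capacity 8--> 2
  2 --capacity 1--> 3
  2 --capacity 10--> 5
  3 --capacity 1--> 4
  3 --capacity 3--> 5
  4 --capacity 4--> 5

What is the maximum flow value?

Computing max flow:
  Flow on (0->1): 4/4
  Flow on (0->2): 1/1
  Flow on (1->2): 4/8
  Flow on (2->5): 5/10
Maximum flow = 5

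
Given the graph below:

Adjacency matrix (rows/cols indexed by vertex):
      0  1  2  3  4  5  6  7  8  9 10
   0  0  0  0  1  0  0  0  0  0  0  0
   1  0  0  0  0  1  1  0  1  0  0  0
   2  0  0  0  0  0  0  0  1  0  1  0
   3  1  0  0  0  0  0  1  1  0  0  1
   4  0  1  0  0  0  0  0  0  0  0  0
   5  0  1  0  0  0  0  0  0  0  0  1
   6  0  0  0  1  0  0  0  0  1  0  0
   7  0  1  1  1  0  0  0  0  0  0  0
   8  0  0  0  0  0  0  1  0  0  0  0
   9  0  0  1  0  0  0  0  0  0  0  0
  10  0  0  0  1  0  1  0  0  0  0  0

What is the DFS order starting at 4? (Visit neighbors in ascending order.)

DFS from vertex 4 (neighbors processed in ascending order):
Visit order: 4, 1, 5, 10, 3, 0, 6, 8, 7, 2, 9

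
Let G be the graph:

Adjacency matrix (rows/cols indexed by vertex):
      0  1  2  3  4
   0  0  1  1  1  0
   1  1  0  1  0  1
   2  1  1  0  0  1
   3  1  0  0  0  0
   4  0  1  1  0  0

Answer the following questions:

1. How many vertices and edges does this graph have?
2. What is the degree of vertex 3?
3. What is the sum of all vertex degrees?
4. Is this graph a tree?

Count: 5 vertices, 6 edges.
Vertex 3 has neighbors [0], degree = 1.
Handshaking lemma: 2 * 6 = 12.
A tree on 5 vertices has 4 edges. This graph has 6 edges (2 extra). Not a tree.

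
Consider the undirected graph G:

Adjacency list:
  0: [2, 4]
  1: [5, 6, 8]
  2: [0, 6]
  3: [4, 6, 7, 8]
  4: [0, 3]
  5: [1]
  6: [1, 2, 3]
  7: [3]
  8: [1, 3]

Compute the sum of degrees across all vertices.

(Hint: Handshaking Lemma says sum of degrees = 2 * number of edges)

Count edges: 10 edges.
By Handshaking Lemma: sum of degrees = 2 * 10 = 20.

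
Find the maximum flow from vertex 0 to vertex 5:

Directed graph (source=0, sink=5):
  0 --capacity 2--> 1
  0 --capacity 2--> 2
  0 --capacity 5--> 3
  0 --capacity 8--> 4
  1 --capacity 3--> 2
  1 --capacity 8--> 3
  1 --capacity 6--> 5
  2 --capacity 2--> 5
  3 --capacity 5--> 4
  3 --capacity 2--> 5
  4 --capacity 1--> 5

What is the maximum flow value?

Computing max flow:
  Flow on (0->1): 2/2
  Flow on (0->2): 2/2
  Flow on (0->3): 2/5
  Flow on (0->4): 1/8
  Flow on (1->5): 2/6
  Flow on (2->5): 2/2
  Flow on (3->5): 2/2
  Flow on (4->5): 1/1
Maximum flow = 7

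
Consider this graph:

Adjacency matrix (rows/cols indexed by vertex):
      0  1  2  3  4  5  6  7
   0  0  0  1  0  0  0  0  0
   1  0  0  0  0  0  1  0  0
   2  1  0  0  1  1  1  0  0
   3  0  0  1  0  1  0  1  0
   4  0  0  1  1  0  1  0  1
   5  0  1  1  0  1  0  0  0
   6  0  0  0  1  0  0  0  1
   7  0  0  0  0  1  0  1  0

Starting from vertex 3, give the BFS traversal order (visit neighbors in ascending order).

BFS from vertex 3 (neighbors processed in ascending order):
Visit order: 3, 2, 4, 6, 0, 5, 7, 1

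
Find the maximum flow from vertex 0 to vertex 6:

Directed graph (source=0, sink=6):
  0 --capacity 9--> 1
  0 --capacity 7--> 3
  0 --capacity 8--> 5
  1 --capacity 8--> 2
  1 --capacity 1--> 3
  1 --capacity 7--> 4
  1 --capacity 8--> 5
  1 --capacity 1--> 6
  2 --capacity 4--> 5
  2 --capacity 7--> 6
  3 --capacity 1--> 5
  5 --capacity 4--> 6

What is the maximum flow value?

Computing max flow:
  Flow on (0->1): 9/9
  Flow on (0->3): 1/7
  Flow on (0->5): 2/8
  Flow on (1->2): 8/8
  Flow on (1->6): 1/1
  Flow on (2->5): 1/4
  Flow on (2->6): 7/7
  Flow on (3->5): 1/1
  Flow on (5->6): 4/4
Maximum flow = 12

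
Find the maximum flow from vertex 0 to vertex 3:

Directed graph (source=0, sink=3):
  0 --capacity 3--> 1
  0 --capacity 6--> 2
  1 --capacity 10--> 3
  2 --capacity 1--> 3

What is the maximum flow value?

Computing max flow:
  Flow on (0->1): 3/3
  Flow on (0->2): 1/6
  Flow on (1->3): 3/10
  Flow on (2->3): 1/1
Maximum flow = 4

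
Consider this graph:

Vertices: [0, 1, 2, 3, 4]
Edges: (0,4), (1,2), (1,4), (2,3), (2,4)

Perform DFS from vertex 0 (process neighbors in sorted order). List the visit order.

DFS from vertex 0 (neighbors processed in ascending order):
Visit order: 0, 4, 1, 2, 3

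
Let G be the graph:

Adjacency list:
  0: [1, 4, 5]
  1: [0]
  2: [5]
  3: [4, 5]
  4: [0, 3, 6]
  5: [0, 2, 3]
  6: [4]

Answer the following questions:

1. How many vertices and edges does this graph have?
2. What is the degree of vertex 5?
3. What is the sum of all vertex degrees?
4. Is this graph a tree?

Count: 7 vertices, 7 edges.
Vertex 5 has neighbors [0, 2, 3], degree = 3.
Handshaking lemma: 2 * 7 = 14.
A tree on 7 vertices has 6 edges. This graph has 7 edges (1 extra). Not a tree.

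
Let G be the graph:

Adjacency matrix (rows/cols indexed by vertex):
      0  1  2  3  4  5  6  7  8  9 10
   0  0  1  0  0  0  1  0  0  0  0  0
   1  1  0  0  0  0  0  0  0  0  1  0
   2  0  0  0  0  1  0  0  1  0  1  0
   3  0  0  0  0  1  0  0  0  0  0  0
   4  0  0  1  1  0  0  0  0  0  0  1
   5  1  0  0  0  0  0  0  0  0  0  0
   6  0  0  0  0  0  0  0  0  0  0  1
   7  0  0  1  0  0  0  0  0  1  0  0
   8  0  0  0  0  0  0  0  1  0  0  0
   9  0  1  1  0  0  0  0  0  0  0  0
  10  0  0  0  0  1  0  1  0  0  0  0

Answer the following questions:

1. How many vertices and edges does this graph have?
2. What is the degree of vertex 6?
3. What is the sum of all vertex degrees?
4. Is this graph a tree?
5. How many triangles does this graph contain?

Count: 11 vertices, 10 edges.
Vertex 6 has neighbors [10], degree = 1.
Handshaking lemma: 2 * 10 = 20.
A graph is a tree iff it is connected and has exactly n-1 edges. This graph is connected (all 11 vertices in one component) and has 11-1 = 10 edges. It is a tree.
Number of triangles = 0.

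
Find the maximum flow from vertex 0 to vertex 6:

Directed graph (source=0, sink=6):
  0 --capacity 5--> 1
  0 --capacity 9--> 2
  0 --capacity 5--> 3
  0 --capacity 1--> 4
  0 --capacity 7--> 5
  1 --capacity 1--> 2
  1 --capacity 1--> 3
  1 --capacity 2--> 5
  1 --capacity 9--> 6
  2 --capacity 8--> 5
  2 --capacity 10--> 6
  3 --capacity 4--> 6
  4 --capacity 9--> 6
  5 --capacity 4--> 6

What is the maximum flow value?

Computing max flow:
  Flow on (0->1): 5/5
  Flow on (0->2): 9/9
  Flow on (0->3): 4/5
  Flow on (0->4): 1/1
  Flow on (0->5): 4/7
  Flow on (1->6): 5/9
  Flow on (2->6): 9/10
  Flow on (3->6): 4/4
  Flow on (4->6): 1/9
  Flow on (5->6): 4/4
Maximum flow = 23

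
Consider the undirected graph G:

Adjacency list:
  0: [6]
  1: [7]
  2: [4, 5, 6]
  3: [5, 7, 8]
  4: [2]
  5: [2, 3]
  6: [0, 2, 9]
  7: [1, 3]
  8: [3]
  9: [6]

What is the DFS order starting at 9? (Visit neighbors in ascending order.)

DFS from vertex 9 (neighbors processed in ascending order):
Visit order: 9, 6, 0, 2, 4, 5, 3, 7, 1, 8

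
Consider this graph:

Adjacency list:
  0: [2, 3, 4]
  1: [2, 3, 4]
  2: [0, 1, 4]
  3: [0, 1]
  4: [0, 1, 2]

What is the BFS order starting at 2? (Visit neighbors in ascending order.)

BFS from vertex 2 (neighbors processed in ascending order):
Visit order: 2, 0, 1, 4, 3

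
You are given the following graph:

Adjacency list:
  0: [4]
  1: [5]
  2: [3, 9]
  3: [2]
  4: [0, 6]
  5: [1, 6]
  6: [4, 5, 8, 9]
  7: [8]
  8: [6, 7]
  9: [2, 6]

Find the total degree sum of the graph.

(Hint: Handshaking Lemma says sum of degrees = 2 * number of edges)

Count edges: 9 edges.
By Handshaking Lemma: sum of degrees = 2 * 9 = 18.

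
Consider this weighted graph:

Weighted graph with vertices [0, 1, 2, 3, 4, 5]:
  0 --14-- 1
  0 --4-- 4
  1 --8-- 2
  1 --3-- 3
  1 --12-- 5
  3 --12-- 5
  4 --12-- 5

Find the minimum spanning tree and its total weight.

Applying Kruskal's algorithm (sort edges by weight, add if no cycle):
  Add (1,3) w=3
  Add (0,4) w=4
  Add (1,2) w=8
  Add (1,5) w=12
  Skip (3,5) w=12 (creates cycle)
  Add (4,5) w=12
  Skip (0,1) w=14 (creates cycle)
MST weight = 39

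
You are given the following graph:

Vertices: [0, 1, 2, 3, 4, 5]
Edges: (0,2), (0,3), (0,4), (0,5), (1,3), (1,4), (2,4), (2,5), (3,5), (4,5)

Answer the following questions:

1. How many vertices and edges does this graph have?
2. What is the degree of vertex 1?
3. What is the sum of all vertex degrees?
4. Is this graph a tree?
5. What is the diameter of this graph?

Count: 6 vertices, 10 edges.
Vertex 1 has neighbors [3, 4], degree = 2.
Handshaking lemma: 2 * 10 = 20.
A tree on 6 vertices has 5 edges. This graph has 10 edges (5 extra). Not a tree.
Diameter (longest shortest path) = 2.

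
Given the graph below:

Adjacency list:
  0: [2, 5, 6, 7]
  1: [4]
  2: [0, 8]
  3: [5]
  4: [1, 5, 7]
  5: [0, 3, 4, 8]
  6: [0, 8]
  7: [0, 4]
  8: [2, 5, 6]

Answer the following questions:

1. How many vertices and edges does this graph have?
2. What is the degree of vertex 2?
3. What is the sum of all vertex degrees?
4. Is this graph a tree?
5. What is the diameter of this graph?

Count: 9 vertices, 11 edges.
Vertex 2 has neighbors [0, 8], degree = 2.
Handshaking lemma: 2 * 11 = 22.
A tree on 9 vertices has 8 edges. This graph has 11 edges (3 extra). Not a tree.
Diameter (longest shortest path) = 4.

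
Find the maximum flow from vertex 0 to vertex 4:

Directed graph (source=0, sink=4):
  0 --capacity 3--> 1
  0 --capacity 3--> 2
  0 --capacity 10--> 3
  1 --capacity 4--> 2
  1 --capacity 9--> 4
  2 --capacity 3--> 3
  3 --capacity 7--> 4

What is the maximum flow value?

Computing max flow:
  Flow on (0->1): 3/3
  Flow on (0->3): 7/10
  Flow on (1->4): 3/9
  Flow on (3->4): 7/7
Maximum flow = 10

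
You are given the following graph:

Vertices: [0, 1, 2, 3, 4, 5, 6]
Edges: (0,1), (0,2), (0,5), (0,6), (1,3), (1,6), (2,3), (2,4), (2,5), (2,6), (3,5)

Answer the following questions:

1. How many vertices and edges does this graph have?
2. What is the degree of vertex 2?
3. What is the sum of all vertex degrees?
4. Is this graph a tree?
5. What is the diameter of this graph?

Count: 7 vertices, 11 edges.
Vertex 2 has neighbors [0, 3, 4, 5, 6], degree = 5.
Handshaking lemma: 2 * 11 = 22.
A tree on 7 vertices has 6 edges. This graph has 11 edges (5 extra). Not a tree.
Diameter (longest shortest path) = 3.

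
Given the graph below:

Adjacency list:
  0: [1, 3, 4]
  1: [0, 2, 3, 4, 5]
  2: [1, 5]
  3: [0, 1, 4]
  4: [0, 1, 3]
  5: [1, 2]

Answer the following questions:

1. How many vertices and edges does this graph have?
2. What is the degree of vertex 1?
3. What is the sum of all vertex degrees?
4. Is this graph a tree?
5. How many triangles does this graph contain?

Count: 6 vertices, 9 edges.
Vertex 1 has neighbors [0, 2, 3, 4, 5], degree = 5.
Handshaking lemma: 2 * 9 = 18.
A tree on 6 vertices has 5 edges. This graph has 9 edges (4 extra). Not a tree.
Number of triangles = 5.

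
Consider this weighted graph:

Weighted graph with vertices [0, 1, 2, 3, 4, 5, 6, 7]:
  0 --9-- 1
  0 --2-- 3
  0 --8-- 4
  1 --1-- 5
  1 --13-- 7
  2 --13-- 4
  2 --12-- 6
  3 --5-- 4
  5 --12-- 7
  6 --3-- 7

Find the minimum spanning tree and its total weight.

Applying Kruskal's algorithm (sort edges by weight, add if no cycle):
  Add (1,5) w=1
  Add (0,3) w=2
  Add (6,7) w=3
  Add (3,4) w=5
  Skip (0,4) w=8 (creates cycle)
  Add (0,1) w=9
  Add (2,6) w=12
  Add (5,7) w=12
  Skip (1,7) w=13 (creates cycle)
  Skip (2,4) w=13 (creates cycle)
MST weight = 44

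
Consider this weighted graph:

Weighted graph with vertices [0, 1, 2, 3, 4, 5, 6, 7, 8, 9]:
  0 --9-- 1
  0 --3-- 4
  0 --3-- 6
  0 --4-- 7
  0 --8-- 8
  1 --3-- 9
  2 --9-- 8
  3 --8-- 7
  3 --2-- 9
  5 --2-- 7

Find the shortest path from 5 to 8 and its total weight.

Using Dijkstra's algorithm from vertex 5:
Shortest path: 5 -> 7 -> 0 -> 8
Total weight: 2 + 4 + 8 = 14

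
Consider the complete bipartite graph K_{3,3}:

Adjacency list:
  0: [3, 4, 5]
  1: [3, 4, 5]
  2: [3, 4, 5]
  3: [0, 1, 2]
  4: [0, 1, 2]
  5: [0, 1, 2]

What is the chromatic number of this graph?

K_{3,3} is bipartite: vertices split into two independent sets of size 3 and 3.
Color one set 0, the other 1. No adjacent vertices share a color.
Chromatic number = 2.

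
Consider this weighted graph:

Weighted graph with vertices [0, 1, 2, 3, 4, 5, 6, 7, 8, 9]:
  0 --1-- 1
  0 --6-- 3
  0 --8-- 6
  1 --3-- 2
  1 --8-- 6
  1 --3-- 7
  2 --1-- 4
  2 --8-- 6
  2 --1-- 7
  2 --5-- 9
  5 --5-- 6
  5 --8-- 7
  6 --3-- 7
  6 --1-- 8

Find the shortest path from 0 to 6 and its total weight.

Using Dijkstra's algorithm from vertex 0:
Shortest path: 0 -> 1 -> 7 -> 6
Total weight: 1 + 3 + 3 = 7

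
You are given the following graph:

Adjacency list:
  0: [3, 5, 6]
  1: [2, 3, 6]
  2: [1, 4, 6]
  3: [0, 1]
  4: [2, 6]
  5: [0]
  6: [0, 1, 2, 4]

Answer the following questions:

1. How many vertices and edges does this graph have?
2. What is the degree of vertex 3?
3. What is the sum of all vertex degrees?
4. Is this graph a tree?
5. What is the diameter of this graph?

Count: 7 vertices, 9 edges.
Vertex 3 has neighbors [0, 1], degree = 2.
Handshaking lemma: 2 * 9 = 18.
A tree on 7 vertices has 6 edges. This graph has 9 edges (3 extra). Not a tree.
Diameter (longest shortest path) = 3.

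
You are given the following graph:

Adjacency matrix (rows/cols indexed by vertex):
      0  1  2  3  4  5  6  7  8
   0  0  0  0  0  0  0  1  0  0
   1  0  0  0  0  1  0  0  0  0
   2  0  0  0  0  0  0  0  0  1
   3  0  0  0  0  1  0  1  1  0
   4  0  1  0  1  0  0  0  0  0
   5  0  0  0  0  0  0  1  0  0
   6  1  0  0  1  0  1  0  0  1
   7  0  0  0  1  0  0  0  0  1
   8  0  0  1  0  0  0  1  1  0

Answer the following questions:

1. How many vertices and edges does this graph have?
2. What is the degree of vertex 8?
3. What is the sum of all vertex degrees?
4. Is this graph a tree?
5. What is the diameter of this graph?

Count: 9 vertices, 9 edges.
Vertex 8 has neighbors [2, 6, 7], degree = 3.
Handshaking lemma: 2 * 9 = 18.
A tree on 9 vertices has 8 edges. This graph has 9 edges (1 extra). Not a tree.
Diameter (longest shortest path) = 5.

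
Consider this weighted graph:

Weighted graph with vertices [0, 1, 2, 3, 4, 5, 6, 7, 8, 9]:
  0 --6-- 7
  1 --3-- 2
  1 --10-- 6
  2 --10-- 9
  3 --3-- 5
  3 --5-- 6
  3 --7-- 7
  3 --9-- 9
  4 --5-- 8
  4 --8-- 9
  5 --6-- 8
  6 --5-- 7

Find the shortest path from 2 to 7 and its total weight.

Using Dijkstra's algorithm from vertex 2:
Shortest path: 2 -> 1 -> 6 -> 7
Total weight: 3 + 10 + 5 = 18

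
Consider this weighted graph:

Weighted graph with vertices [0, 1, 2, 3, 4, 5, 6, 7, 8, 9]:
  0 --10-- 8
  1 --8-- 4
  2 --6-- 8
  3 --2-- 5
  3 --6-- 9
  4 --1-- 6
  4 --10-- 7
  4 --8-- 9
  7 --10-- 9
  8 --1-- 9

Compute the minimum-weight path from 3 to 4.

Using Dijkstra's algorithm from vertex 3:
Shortest path: 3 -> 9 -> 4
Total weight: 6 + 8 = 14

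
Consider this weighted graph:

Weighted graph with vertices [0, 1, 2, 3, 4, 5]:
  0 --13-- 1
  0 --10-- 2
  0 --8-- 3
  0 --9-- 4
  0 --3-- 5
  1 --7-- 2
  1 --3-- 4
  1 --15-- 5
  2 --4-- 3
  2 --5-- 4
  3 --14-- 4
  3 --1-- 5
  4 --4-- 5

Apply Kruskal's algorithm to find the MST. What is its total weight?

Applying Kruskal's algorithm (sort edges by weight, add if no cycle):
  Add (3,5) w=1
  Add (0,5) w=3
  Add (1,4) w=3
  Add (2,3) w=4
  Add (4,5) w=4
  Skip (2,4) w=5 (creates cycle)
  Skip (1,2) w=7 (creates cycle)
  Skip (0,3) w=8 (creates cycle)
  Skip (0,4) w=9 (creates cycle)
  Skip (0,2) w=10 (creates cycle)
  Skip (0,1) w=13 (creates cycle)
  Skip (3,4) w=14 (creates cycle)
  Skip (1,5) w=15 (creates cycle)
MST weight = 15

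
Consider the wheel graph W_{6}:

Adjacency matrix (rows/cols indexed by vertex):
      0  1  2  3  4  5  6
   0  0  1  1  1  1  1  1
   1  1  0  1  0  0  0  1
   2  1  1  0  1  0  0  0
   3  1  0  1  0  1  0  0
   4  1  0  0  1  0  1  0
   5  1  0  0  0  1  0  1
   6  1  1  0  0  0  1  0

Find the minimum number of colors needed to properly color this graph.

W_{6} = C_{6} plus a hub adjacent to every cycle vertex.
The outer cycle needs 2 colors (even cycle); the hub is adjacent to all of them so needs a fresh color.
Chromatic number = 2 + 1 = 3.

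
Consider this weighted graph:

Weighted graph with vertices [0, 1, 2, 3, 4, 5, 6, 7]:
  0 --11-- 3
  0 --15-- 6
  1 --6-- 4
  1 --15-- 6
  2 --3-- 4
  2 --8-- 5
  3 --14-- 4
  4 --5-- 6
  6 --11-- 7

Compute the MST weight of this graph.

Applying Kruskal's algorithm (sort edges by weight, add if no cycle):
  Add (2,4) w=3
  Add (4,6) w=5
  Add (1,4) w=6
  Add (2,5) w=8
  Add (0,3) w=11
  Add (6,7) w=11
  Add (3,4) w=14
  Skip (0,6) w=15 (creates cycle)
  Skip (1,6) w=15 (creates cycle)
MST weight = 58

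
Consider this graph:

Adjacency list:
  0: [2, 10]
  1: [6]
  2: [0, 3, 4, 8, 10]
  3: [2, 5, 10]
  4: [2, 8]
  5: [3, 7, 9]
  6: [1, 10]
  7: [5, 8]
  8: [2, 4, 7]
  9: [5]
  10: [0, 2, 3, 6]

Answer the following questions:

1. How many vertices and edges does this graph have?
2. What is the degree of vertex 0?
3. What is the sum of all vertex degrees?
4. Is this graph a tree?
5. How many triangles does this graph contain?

Count: 11 vertices, 14 edges.
Vertex 0 has neighbors [2, 10], degree = 2.
Handshaking lemma: 2 * 14 = 28.
A tree on 11 vertices has 10 edges. This graph has 14 edges (4 extra). Not a tree.
Number of triangles = 3.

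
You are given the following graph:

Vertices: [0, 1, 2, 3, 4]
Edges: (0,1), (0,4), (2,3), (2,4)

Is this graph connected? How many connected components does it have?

Checking connectivity: the graph has 1 connected component(s).
All vertices are reachable from each other. The graph IS connected.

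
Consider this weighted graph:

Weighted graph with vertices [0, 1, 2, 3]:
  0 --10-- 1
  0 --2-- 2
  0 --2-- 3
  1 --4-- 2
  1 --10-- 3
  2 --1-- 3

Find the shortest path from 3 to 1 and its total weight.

Using Dijkstra's algorithm from vertex 3:
Shortest path: 3 -> 2 -> 1
Total weight: 1 + 4 = 5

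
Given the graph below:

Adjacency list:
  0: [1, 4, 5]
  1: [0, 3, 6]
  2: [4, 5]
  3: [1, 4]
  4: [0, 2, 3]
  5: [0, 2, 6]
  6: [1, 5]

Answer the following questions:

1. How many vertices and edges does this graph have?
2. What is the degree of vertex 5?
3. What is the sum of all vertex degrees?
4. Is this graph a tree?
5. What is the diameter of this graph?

Count: 7 vertices, 9 edges.
Vertex 5 has neighbors [0, 2, 6], degree = 3.
Handshaking lemma: 2 * 9 = 18.
A tree on 7 vertices has 6 edges. This graph has 9 edges (3 extra). Not a tree.
Diameter (longest shortest path) = 3.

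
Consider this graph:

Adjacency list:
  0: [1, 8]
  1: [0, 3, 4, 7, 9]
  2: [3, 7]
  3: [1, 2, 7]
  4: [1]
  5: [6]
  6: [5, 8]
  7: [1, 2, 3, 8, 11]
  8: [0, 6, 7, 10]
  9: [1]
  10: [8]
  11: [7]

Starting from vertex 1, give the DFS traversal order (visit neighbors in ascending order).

DFS from vertex 1 (neighbors processed in ascending order):
Visit order: 1, 0, 8, 6, 5, 7, 2, 3, 11, 10, 4, 9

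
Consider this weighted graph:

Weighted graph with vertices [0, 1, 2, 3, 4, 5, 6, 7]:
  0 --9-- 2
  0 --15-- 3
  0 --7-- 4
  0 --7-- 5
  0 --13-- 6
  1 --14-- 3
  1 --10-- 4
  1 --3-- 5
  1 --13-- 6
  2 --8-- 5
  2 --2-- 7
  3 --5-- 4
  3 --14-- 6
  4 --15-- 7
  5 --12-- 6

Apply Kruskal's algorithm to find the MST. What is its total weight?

Applying Kruskal's algorithm (sort edges by weight, add if no cycle):
  Add (2,7) w=2
  Add (1,5) w=3
  Add (3,4) w=5
  Add (0,4) w=7
  Add (0,5) w=7
  Add (2,5) w=8
  Skip (0,2) w=9 (creates cycle)
  Skip (1,4) w=10 (creates cycle)
  Add (5,6) w=12
  Skip (0,6) w=13 (creates cycle)
  Skip (1,6) w=13 (creates cycle)
  Skip (1,3) w=14 (creates cycle)
  Skip (3,6) w=14 (creates cycle)
  Skip (0,3) w=15 (creates cycle)
  Skip (4,7) w=15 (creates cycle)
MST weight = 44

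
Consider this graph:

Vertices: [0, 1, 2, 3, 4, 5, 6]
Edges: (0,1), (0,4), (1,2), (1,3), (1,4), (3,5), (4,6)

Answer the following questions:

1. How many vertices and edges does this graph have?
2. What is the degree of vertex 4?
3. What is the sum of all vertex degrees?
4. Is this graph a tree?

Count: 7 vertices, 7 edges.
Vertex 4 has neighbors [0, 1, 6], degree = 3.
Handshaking lemma: 2 * 7 = 14.
A tree on 7 vertices has 6 edges. This graph has 7 edges (1 extra). Not a tree.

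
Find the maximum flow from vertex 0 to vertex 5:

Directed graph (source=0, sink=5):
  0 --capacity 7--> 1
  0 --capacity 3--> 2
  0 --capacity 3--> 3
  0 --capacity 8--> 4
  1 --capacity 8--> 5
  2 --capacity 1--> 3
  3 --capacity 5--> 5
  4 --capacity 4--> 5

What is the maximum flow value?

Computing max flow:
  Flow on (0->1): 7/7
  Flow on (0->2): 1/3
  Flow on (0->3): 3/3
  Flow on (0->4): 4/8
  Flow on (1->5): 7/8
  Flow on (2->3): 1/1
  Flow on (3->5): 4/5
  Flow on (4->5): 4/4
Maximum flow = 15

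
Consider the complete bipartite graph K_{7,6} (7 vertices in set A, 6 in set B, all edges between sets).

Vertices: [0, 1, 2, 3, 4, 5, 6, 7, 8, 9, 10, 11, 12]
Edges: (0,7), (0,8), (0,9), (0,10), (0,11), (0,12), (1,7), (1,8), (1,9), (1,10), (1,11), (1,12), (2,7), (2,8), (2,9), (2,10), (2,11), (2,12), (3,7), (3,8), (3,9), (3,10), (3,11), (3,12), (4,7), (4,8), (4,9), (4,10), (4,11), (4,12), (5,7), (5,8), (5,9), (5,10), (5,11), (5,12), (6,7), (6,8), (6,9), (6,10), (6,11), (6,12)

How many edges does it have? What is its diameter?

K_{7,6} has 7 * 6 = 42 edges.
Any vertex reaches any opposite-side vertex in 1 step; same-side vertices reach in 2 steps via any opposite-side vertex.
Diameter = 2.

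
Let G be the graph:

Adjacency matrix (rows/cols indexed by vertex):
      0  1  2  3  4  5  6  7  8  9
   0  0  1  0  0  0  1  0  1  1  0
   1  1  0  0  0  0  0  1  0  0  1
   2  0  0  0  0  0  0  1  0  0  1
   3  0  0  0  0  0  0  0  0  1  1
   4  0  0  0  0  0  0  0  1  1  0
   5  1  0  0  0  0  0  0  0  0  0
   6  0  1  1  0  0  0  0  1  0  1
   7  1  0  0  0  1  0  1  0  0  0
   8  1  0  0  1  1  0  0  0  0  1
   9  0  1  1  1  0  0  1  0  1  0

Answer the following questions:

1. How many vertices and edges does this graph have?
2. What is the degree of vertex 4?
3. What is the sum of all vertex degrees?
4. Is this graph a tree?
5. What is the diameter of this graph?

Count: 10 vertices, 15 edges.
Vertex 4 has neighbors [7, 8], degree = 2.
Handshaking lemma: 2 * 15 = 30.
A tree on 10 vertices has 9 edges. This graph has 15 edges (6 extra). Not a tree.
Diameter (longest shortest path) = 4.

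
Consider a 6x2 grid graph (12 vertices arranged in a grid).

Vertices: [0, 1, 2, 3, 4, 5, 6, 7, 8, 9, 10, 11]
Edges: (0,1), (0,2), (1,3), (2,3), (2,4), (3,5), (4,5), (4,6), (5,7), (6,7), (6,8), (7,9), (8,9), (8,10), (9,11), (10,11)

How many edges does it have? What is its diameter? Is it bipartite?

A 6x2 grid has 10 vertical edges and 6 horizontal edges.
Total edges = 10 + 6 = 16.
Diameter = (6-1) + (2-1) = 6 (corner to opposite corner).
Grid graphs are bipartite (checkerboard coloring).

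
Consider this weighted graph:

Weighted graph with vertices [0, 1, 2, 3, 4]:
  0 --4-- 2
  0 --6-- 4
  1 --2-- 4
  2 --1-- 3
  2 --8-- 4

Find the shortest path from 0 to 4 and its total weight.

Using Dijkstra's algorithm from vertex 0:
Shortest path: 0 -> 4
Total weight: 6 = 6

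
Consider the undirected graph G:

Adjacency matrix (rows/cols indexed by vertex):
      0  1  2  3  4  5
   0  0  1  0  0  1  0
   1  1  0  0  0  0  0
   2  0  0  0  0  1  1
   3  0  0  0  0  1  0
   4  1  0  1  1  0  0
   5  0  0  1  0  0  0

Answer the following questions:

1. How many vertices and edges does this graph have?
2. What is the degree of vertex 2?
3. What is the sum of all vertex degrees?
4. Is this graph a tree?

Count: 6 vertices, 5 edges.
Vertex 2 has neighbors [4, 5], degree = 2.
Handshaking lemma: 2 * 5 = 10.
A graph is a tree iff it is connected and has exactly n-1 edges. This graph is connected (all 6 vertices in one component) and has 6-1 = 5 edges. It is a tree.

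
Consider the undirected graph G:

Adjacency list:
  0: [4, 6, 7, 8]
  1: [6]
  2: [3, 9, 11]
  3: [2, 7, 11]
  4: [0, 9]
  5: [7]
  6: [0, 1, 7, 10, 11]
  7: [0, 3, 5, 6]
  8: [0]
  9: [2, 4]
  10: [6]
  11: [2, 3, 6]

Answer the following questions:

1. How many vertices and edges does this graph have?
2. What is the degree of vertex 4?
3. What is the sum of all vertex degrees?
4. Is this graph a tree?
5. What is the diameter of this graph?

Count: 12 vertices, 15 edges.
Vertex 4 has neighbors [0, 9], degree = 2.
Handshaking lemma: 2 * 15 = 30.
A tree on 12 vertices has 11 edges. This graph has 15 edges (4 extra). Not a tree.
Diameter (longest shortest path) = 4.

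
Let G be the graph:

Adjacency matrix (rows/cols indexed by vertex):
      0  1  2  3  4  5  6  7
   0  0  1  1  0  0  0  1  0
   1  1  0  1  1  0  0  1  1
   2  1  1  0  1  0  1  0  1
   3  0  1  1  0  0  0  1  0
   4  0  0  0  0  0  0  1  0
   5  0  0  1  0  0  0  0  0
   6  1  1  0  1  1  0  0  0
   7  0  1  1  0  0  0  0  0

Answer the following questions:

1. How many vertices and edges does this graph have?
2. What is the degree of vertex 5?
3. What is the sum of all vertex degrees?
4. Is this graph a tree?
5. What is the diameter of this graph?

Count: 8 vertices, 12 edges.
Vertex 5 has neighbors [2], degree = 1.
Handshaking lemma: 2 * 12 = 24.
A tree on 8 vertices has 7 edges. This graph has 12 edges (5 extra). Not a tree.
Diameter (longest shortest path) = 4.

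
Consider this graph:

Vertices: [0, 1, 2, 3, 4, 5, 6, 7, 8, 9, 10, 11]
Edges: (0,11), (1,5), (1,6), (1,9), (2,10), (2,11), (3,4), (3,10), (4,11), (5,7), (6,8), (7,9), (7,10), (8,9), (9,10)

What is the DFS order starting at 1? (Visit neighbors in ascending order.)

DFS from vertex 1 (neighbors processed in ascending order):
Visit order: 1, 5, 7, 9, 8, 6, 10, 2, 11, 0, 4, 3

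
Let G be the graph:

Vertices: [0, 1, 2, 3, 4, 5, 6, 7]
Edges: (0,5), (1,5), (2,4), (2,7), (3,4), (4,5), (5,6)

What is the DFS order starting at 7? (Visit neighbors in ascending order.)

DFS from vertex 7 (neighbors processed in ascending order):
Visit order: 7, 2, 4, 3, 5, 0, 1, 6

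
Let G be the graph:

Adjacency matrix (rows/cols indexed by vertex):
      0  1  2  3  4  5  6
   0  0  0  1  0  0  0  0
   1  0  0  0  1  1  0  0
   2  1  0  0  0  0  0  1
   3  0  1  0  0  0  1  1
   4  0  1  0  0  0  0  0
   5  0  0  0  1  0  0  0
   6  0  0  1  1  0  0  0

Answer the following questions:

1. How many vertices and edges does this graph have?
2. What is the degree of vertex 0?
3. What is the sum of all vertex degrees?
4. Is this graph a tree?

Count: 7 vertices, 6 edges.
Vertex 0 has neighbors [2], degree = 1.
Handshaking lemma: 2 * 6 = 12.
A graph is a tree iff it is connected and has exactly n-1 edges. This graph is connected (all 7 vertices in one component) and has 7-1 = 6 edges. It is a tree.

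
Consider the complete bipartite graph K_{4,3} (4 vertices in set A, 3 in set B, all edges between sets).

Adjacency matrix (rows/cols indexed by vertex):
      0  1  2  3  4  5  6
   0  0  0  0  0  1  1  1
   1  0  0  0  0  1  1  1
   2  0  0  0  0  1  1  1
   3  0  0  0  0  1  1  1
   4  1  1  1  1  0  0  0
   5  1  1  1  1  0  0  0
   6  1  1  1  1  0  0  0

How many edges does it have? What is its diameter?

K_{4,3} has 4 * 3 = 12 edges.
Any vertex reaches any opposite-side vertex in 1 step; same-side vertices reach in 2 steps via any opposite-side vertex.
Diameter = 2.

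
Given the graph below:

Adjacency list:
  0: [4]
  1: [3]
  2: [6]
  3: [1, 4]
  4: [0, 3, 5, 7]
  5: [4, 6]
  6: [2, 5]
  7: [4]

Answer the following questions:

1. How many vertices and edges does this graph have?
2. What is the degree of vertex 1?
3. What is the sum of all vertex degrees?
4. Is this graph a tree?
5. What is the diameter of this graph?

Count: 8 vertices, 7 edges.
Vertex 1 has neighbors [3], degree = 1.
Handshaking lemma: 2 * 7 = 14.
A graph is a tree iff it is connected and has exactly n-1 edges. This graph is connected (all 8 vertices in one component) and has 8-1 = 7 edges. It is a tree.
Diameter (longest shortest path) = 5.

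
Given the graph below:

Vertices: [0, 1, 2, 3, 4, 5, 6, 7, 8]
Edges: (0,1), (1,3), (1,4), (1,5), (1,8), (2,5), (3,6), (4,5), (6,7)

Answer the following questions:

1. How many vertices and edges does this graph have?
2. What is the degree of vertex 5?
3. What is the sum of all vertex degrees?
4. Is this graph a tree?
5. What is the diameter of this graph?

Count: 9 vertices, 9 edges.
Vertex 5 has neighbors [1, 2, 4], degree = 3.
Handshaking lemma: 2 * 9 = 18.
A tree on 9 vertices has 8 edges. This graph has 9 edges (1 extra). Not a tree.
Diameter (longest shortest path) = 5.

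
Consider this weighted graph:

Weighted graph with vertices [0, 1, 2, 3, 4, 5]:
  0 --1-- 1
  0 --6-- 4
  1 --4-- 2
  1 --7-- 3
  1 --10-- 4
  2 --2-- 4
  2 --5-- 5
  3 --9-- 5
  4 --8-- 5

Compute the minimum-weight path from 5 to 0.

Using Dijkstra's algorithm from vertex 5:
Shortest path: 5 -> 2 -> 1 -> 0
Total weight: 5 + 4 + 1 = 10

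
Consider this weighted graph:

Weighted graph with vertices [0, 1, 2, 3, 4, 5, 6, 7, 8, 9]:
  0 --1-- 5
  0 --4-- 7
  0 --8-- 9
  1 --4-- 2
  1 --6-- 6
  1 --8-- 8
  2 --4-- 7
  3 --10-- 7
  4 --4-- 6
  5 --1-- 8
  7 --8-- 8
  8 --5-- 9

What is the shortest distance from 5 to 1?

Using Dijkstra's algorithm from vertex 5:
Shortest path: 5 -> 8 -> 1
Total weight: 1 + 8 = 9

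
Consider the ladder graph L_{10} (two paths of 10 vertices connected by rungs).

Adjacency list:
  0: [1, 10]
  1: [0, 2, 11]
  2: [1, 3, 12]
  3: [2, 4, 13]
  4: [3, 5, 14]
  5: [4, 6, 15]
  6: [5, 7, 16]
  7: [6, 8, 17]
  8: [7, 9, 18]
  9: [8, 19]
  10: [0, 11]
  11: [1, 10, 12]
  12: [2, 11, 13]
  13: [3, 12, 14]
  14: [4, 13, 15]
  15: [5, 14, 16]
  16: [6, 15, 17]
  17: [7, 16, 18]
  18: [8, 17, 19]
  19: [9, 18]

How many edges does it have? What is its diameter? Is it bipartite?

Ladder graph L_{10}: 10 rungs + 2 * (10-1) path edges = 10 + 18 = 28 edges.
Diameter = 10.
Ladder graphs are bipartite (alternating coloring along each path).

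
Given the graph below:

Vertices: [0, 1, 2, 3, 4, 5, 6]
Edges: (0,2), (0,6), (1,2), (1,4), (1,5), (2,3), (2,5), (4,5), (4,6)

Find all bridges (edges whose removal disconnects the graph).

A bridge is an edge whose removal increases the number of connected components.
Bridges found: (2,3)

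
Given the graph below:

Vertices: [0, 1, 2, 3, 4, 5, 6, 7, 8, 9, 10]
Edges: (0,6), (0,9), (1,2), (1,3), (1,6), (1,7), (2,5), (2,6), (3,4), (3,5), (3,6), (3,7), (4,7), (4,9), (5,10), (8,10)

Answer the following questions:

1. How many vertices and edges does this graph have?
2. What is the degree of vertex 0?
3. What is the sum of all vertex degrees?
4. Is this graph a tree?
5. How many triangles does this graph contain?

Count: 11 vertices, 16 edges.
Vertex 0 has neighbors [6, 9], degree = 2.
Handshaking lemma: 2 * 16 = 32.
A tree on 11 vertices has 10 edges. This graph has 16 edges (6 extra). Not a tree.
Number of triangles = 4.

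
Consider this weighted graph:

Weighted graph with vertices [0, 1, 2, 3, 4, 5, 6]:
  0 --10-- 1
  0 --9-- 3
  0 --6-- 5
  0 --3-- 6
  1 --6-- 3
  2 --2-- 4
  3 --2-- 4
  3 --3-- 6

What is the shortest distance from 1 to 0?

Using Dijkstra's algorithm from vertex 1:
Shortest path: 1 -> 0
Total weight: 10 = 10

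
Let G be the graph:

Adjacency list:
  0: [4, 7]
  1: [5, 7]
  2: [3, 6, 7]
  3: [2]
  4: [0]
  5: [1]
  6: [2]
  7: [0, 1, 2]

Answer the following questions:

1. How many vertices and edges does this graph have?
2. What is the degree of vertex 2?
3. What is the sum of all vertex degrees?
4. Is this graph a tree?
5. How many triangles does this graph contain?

Count: 8 vertices, 7 edges.
Vertex 2 has neighbors [3, 6, 7], degree = 3.
Handshaking lemma: 2 * 7 = 14.
A graph is a tree iff it is connected and has exactly n-1 edges. This graph is connected (all 8 vertices in one component) and has 8-1 = 7 edges. It is a tree.
Number of triangles = 0.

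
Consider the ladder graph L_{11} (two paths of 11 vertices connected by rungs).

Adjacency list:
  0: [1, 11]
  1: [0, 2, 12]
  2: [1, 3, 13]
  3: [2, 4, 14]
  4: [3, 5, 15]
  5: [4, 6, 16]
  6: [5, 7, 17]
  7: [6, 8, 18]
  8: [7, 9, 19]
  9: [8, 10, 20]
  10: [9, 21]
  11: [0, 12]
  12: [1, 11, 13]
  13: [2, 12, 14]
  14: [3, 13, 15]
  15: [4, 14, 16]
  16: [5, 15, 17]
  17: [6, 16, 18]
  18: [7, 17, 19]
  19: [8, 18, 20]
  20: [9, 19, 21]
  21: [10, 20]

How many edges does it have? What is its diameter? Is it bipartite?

Ladder graph L_{11}: 11 rungs + 2 * (11-1) path edges = 11 + 20 = 31 edges.
Diameter = 11.
Ladder graphs are bipartite (alternating coloring along each path).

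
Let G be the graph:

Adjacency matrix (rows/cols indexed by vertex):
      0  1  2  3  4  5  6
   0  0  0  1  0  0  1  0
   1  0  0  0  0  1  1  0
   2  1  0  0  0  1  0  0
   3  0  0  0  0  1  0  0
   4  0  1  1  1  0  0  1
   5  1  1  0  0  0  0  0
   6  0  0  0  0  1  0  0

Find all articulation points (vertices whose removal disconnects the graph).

An articulation point is a vertex whose removal disconnects the graph.
Articulation points: [4]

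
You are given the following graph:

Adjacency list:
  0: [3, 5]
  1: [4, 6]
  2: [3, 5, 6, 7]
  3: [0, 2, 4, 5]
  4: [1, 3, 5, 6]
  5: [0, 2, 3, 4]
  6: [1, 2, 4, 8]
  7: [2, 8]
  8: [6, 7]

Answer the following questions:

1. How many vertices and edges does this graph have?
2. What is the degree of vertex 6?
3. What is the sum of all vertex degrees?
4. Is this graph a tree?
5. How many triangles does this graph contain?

Count: 9 vertices, 14 edges.
Vertex 6 has neighbors [1, 2, 4, 8], degree = 4.
Handshaking lemma: 2 * 14 = 28.
A tree on 9 vertices has 8 edges. This graph has 14 edges (6 extra). Not a tree.
Number of triangles = 4.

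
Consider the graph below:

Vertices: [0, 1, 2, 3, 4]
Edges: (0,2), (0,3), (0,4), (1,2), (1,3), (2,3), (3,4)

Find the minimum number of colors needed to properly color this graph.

The graph has a maximum clique of size 3 (lower bound on chromatic number).
A valid 3-coloring: {0: 1, 1: 1, 2: 2, 3: 0, 4: 2}.
Chromatic number = 3.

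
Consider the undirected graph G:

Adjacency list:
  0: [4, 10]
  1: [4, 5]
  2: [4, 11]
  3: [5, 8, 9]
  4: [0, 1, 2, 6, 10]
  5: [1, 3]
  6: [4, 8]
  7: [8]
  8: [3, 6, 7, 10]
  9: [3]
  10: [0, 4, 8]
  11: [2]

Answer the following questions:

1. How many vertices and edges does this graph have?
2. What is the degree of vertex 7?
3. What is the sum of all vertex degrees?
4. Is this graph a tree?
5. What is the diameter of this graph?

Count: 12 vertices, 14 edges.
Vertex 7 has neighbors [8], degree = 1.
Handshaking lemma: 2 * 14 = 28.
A tree on 12 vertices has 11 edges. This graph has 14 edges (3 extra). Not a tree.
Diameter (longest shortest path) = 6.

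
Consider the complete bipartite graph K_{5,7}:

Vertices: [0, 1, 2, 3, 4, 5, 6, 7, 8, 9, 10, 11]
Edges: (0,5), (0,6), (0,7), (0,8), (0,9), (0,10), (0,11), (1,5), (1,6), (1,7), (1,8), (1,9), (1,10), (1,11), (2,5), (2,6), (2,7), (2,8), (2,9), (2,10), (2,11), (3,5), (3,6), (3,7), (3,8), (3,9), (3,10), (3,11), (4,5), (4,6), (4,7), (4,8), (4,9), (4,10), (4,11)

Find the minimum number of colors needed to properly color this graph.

K_{5,7} is bipartite: vertices split into two independent sets of size 5 and 7.
Color one set 0, the other 1. No adjacent vertices share a color.
Chromatic number = 2.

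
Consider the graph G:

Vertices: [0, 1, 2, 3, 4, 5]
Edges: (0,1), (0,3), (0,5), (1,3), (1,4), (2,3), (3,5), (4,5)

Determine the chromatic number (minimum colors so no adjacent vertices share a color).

The graph has a maximum clique of size 3 (lower bound on chromatic number).
A valid 3-coloring: {0: 1, 1: 2, 2: 1, 3: 0, 4: 0, 5: 2}.
Chromatic number = 3.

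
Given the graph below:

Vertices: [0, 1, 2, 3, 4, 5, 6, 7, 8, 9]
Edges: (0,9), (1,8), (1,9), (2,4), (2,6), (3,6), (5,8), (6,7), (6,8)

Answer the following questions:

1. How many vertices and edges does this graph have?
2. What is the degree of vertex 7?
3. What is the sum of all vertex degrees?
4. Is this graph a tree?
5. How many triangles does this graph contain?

Count: 10 vertices, 9 edges.
Vertex 7 has neighbors [6], degree = 1.
Handshaking lemma: 2 * 9 = 18.
A graph is a tree iff it is connected and has exactly n-1 edges. This graph is connected (all 10 vertices in one component) and has 10-1 = 9 edges. It is a tree.
Number of triangles = 0.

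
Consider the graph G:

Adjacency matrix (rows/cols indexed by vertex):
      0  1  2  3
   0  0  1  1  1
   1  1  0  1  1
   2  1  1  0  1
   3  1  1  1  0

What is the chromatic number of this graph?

The graph has a maximum clique of size 4 (lower bound on chromatic number).
A valid 4-coloring: {0: 0, 1: 1, 2: 2, 3: 3}.
Chromatic number = 4.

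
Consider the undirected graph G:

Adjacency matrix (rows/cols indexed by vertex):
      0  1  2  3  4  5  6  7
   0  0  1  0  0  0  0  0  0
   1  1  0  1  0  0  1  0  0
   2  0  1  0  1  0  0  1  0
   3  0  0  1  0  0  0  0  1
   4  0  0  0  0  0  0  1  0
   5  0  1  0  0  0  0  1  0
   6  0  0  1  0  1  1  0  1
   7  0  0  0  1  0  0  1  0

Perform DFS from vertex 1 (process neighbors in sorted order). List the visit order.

DFS from vertex 1 (neighbors processed in ascending order):
Visit order: 1, 0, 2, 3, 7, 6, 4, 5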